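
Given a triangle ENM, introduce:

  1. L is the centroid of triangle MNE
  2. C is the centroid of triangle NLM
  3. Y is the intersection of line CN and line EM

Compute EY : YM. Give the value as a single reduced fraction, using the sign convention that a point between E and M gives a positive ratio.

EY:YM = 4

Set E = (0, 0), N = (1, 0), M = (0, 1); any affine frame gives the same invariant.
1. L is the centroid of triangle MNE ⇒ L = (1/3, 1/3)
2. C is the centroid of triangle NLM ⇒ C = (4/9, 4/9)
3. Y is the intersection of line CN and line EM ⇒ Y = (0, 4/5)
Y = E + t·(M−E) with t = 4/5, so EY:YM = t:(1−t) = 4/5:1/5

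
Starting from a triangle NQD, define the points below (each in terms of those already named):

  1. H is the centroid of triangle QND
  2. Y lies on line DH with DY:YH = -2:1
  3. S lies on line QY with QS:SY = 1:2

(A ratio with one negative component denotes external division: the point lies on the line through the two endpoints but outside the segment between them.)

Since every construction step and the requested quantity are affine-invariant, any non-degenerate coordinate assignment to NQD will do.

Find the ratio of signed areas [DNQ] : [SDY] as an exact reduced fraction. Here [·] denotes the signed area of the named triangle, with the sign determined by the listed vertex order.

Work in coordinates with N = (0, 0), Q = (1, 0), D = (0, 1).
1. H is the centroid of triangle QND ⇒ H = (1/3, 1/3)
2. Y lies on line DH with DY:YH = -2:1 ⇒ Y = (2/3, -1/3)
3. S lies on line QY with QS:SY = 1:2 ⇒ S = (8/9, -1/9)
2·[DNQ] = 1, 2·[SDY] = 4/9
[DNQ]:[SDY] = 1:4/9 = 9/4

[DNQ]:[SDY] = 9/4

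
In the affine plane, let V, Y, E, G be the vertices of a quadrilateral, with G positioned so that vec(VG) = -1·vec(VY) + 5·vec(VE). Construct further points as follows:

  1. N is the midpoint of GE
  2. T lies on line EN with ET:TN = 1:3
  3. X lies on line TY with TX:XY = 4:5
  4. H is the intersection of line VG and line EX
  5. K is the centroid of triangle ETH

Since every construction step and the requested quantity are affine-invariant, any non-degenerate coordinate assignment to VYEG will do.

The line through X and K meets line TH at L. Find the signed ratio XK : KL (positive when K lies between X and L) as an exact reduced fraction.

Assign V = (0, 0), Y = (1, 0), E = (0, 1), G = (-1, 5) — the answer is frame-independent, so this choice is without loss of generality.
1. N is the midpoint of GE ⇒ N = (-1/2, 3)
2. T lies on line EN with ET:TN = 1:3 ⇒ T = (-1/8, 3/2)
3. X lies on line TY with TX:XY = 4:5 ⇒ X = (3/8, 5/6)
4. H is the intersection of line VG and line EX ⇒ H = (-9/41, 45/41)
5. K is the centroid of triangle ETH ⇒ K = (-113/984, 295/246)
line XK meets TH at L = (-10297/56088, 5845/4674)
K = X + t·(L−X) with t = 57/65, so XK:KL = 57/65:8/65

XK:KL = 57/8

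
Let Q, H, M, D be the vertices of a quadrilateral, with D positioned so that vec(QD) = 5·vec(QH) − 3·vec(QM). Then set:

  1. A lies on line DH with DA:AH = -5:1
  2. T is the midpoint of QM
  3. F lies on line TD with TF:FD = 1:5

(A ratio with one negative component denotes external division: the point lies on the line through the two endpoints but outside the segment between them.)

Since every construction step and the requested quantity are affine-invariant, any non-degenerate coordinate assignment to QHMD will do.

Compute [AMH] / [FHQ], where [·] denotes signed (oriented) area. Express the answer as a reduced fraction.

Set Q = (0, 0), H = (1, 0), M = (0, 1), D = (5, -3); any affine frame gives the same invariant.
1. A lies on line DH with DA:AH = -5:1 ⇒ A = (0, 3/4)
2. T is the midpoint of QM ⇒ T = (0, 1/2)
3. F lies on line TD with TF:FD = 1:5 ⇒ F = (5/6, -1/12)
2·[AMH] = -1/4, 2·[FHQ] = 1/12
[AMH]:[FHQ] = -1/4:1/12 = -3

[AMH]:[FHQ] = -3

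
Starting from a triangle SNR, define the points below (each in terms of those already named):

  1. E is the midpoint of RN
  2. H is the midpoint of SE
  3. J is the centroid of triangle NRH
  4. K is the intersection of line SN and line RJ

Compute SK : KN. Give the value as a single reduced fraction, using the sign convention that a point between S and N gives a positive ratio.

Work in coordinates with S = (0, 0), N = (1, 0), R = (0, 1).
1. E is the midpoint of RN ⇒ E = (1/2, 1/2)
2. H is the midpoint of SE ⇒ H = (1/4, 1/4)
3. J is the centroid of triangle NRH ⇒ J = (5/12, 5/12)
4. K is the intersection of line SN and line RJ ⇒ K = (5/7, 0)
K = S + t·(N−S) with t = 5/7, so SK:KN = t:(1−t) = 5/7:2/7

SK:KN = 5/2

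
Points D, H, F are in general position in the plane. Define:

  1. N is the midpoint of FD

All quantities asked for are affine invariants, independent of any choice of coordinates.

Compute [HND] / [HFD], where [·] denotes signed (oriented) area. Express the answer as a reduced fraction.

Assign D = (0, 0), H = (1, 0), F = (0, 1) — the answer is frame-independent, so this choice is without loss of generality.
1. N is the midpoint of FD ⇒ N = (0, 1/2)
2·[HND] = 1/2, 2·[HFD] = 1
[HND]:[HFD] = 1/2:1 = 1/2

[HND]:[HFD] = 1/2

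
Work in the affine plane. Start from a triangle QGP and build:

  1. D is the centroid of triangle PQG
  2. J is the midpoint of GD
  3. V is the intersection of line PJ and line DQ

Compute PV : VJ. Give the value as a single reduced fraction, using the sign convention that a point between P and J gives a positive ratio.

Assign Q = (0, 0), G = (1, 0), P = (0, 1) — the answer is frame-independent, so this choice is without loss of generality.
1. D is the centroid of triangle PQG ⇒ D = (1/3, 1/3)
2. J is the midpoint of GD ⇒ J = (2/3, 1/6)
3. V is the intersection of line PJ and line DQ ⇒ V = (4/9, 4/9)
V = P + t·(J−P) with t = 2/3, so PV:VJ = t:(1−t) = 2/3:1/3

PV:VJ = 2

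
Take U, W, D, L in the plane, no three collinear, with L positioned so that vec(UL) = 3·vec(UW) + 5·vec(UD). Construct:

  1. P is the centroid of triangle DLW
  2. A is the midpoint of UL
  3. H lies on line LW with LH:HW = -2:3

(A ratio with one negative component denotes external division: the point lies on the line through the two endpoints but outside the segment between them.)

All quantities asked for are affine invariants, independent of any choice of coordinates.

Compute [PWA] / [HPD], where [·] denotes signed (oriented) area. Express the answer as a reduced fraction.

[PWA]:[HPD] = -1/70

Assign U = (0, 0), W = (1, 0), D = (0, 1), L = (3, 5) — the answer is frame-independent, so this choice is without loss of generality.
1. P is the centroid of triangle DLW ⇒ P = (4/3, 2)
2. A is the midpoint of UL ⇒ A = (3/2, 5/2)
3. H lies on line LW with LH:HW = -2:3 ⇒ H = (7, 15)
2·[PWA] = 1/6, 2·[HPD] = -35/3
[PWA]:[HPD] = 1/6:-35/3 = -1/70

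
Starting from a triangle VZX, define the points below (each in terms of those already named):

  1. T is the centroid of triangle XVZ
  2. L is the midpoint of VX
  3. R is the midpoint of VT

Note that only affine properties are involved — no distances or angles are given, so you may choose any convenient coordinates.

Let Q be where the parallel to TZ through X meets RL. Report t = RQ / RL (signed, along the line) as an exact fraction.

Assign V = (0, 0), Z = (1, 0), X = (0, 1) — the answer is frame-independent, so this choice is without loss of generality.
1. T is the centroid of triangle XVZ ⇒ T = (1/3, 1/3)
2. L is the midpoint of VX ⇒ L = (0, 1/2)
3. R is the midpoint of VT ⇒ R = (1/6, 1/6)
through X parallel to TZ: direction (2/3, -1/3); meets RL at Q = (-1/3, 7/6)
Q = R + t·(L−R) with t = 3

t = 3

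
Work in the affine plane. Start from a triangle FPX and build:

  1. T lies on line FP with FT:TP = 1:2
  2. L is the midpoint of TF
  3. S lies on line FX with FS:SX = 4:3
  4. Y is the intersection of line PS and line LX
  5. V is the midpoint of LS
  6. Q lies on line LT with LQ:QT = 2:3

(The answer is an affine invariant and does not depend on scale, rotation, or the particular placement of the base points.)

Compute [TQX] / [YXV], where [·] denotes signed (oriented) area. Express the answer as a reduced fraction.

[TQX]:[YXV] = -266/45

Assign F = (0, 0), P = (1, 0), X = (0, 1) — the answer is frame-independent, so this choice is without loss of generality.
1. T lies on line FP with FT:TP = 1:2 ⇒ T = (1/3, 0)
2. L is the midpoint of TF ⇒ L = (1/6, 0)
3. S lies on line FX with FS:SX = 4:3 ⇒ S = (0, 4/7)
4. Y is the intersection of line PS and line LX ⇒ Y = (3/38, 10/19)
5. V is the midpoint of LS ⇒ V = (1/12, 2/7)
6. Q lies on line LT with LQ:QT = 2:3 ⇒ Q = (7/30, 0)
2·[TQX] = -1/10, 2·[YXV] = 9/532
[TQX]:[YXV] = -1/10:9/532 = -266/45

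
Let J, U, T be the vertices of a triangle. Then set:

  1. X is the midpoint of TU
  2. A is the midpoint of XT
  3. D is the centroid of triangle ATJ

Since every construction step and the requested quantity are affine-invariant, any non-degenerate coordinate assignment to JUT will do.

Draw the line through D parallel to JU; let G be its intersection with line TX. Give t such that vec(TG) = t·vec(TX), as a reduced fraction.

t = 5/6

Set J = (0, 0), U = (1, 0), T = (0, 1); any affine frame gives the same invariant.
1. X is the midpoint of TU ⇒ X = (1/2, 1/2)
2. A is the midpoint of XT ⇒ A = (1/4, 3/4)
3. D is the centroid of triangle ATJ ⇒ D = (1/12, 7/12)
through D parallel to JU: direction (1, 0); meets TX at G = (5/12, 7/12)
G = T + t·(X−T) with t = 5/6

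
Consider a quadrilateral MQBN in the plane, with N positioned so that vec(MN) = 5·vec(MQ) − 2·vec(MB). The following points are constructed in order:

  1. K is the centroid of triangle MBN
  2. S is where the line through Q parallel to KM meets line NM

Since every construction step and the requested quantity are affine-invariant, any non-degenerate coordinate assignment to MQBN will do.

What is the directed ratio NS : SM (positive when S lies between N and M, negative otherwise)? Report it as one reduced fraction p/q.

NS:SM = -6

Set M = (0, 0), Q = (1, 0), B = (0, 1), N = (5, -2); any affine frame gives the same invariant.
1. K is the centroid of triangle MBN ⇒ K = (5/3, -1/3)
2. S is where the line through Q parallel to KM meets line NM ⇒ S = (-1, 2/5)
S = N + t·(M−N) with t = 6/5, so NS:SM = t:(1−t) = 6/5:-1/5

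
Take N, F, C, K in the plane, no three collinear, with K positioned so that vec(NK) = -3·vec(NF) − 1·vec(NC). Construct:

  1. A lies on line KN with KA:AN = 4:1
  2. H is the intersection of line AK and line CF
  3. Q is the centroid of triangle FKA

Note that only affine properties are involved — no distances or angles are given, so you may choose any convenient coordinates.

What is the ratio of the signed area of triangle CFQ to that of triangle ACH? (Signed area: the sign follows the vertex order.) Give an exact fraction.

Work in coordinates with N = (0, 0), F = (1, 0), C = (0, 1), K = (-3, -1).
1. A lies on line KN with KA:AN = 4:1 ⇒ A = (-3/5, -1/5)
2. H is the intersection of line AK and line CF ⇒ H = (3/4, 1/4)
3. Q is the centroid of triangle FKA ⇒ Q = (-13/15, -2/5)
2·[CFQ] = -34/15, 2·[ACH] = -27/20
[CFQ]:[ACH] = -34/15:-27/20 = 136/81

[CFQ]:[ACH] = 136/81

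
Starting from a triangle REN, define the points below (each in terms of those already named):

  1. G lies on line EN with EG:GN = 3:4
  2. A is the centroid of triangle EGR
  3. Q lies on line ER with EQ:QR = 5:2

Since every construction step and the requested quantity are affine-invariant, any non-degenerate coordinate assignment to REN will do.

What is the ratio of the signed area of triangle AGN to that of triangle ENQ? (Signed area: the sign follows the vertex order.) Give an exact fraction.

[AGN]:[ENQ] = 4/15

Choose coordinates R = (0, 0), E = (1, 0), N = (0, 1).
1. G lies on line EN with EG:GN = 3:4 ⇒ G = (4/7, 3/7)
2. A is the centroid of triangle EGR ⇒ A = (11/21, 1/7)
3. Q lies on line ER with EQ:QR = 5:2 ⇒ Q = (2/7, 0)
2·[AGN] = 4/21, 2·[ENQ] = 5/7
[AGN]:[ENQ] = 4/21:5/7 = 4/15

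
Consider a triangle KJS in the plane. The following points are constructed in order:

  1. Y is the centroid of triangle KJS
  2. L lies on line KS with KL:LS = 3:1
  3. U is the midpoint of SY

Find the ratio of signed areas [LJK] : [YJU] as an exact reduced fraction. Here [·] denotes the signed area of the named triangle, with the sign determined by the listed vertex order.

Set K = (0, 0), J = (1, 0), S = (0, 1); any affine frame gives the same invariant.
1. Y is the centroid of triangle KJS ⇒ Y = (1/3, 1/3)
2. L lies on line KS with KL:LS = 3:1 ⇒ L = (0, 3/4)
3. U is the midpoint of SY ⇒ U = (1/6, 2/3)
2·[LJK] = -3/4, 2·[YJU] = 1/6
[LJK]:[YJU] = -3/4:1/6 = -9/2

[LJK]:[YJU] = -9/2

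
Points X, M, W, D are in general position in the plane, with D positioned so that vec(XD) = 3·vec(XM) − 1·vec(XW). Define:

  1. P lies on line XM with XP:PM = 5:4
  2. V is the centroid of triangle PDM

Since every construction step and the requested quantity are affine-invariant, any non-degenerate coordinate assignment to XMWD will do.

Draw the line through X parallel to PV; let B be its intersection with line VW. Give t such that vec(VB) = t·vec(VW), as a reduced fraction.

t = -5/21

Assign X = (0, 0), M = (1, 0), W = (0, 1), D = (3, -1) — the answer is frame-independent, so this choice is without loss of generality.
1. P lies on line XM with XP:PM = 5:4 ⇒ P = (5/9, 0)
2. V is the centroid of triangle PDM ⇒ V = (41/27, -1/3)
through X parallel to PV: direction (26/27, -1/3); meets VW at B = (1066/567, -41/63)
B = V + t·(W−V) with t = -5/21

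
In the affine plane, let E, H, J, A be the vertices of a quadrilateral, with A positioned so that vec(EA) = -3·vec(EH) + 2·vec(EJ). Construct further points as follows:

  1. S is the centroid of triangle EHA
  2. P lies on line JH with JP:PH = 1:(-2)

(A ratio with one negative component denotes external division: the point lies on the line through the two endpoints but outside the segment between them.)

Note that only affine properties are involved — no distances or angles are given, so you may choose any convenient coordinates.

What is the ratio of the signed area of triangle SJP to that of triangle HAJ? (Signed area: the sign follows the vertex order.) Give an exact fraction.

[SJP]:[HAJ] = -1/2

Assign E = (0, 0), H = (1, 0), J = (0, 1), A = (-3, 2) — the answer is frame-independent, so this choice is without loss of generality.
1. S is the centroid of triangle EHA ⇒ S = (-2/3, 2/3)
2. P lies on line JH with JP:PH = 1:(-2) ⇒ P = (-1, 2)
2·[SJP] = 1, 2·[HAJ] = -2
[SJP]:[HAJ] = 1:-2 = -1/2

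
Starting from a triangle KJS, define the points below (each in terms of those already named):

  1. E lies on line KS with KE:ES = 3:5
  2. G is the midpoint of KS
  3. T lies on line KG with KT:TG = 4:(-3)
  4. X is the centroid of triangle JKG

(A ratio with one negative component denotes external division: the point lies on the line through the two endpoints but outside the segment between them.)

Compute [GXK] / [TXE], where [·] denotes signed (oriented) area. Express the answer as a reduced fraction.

[GXK]:[TXE] = 4/13

Set K = (0, 0), J = (1, 0), S = (0, 1); any affine frame gives the same invariant.
1. E lies on line KS with KE:ES = 3:5 ⇒ E = (0, 3/8)
2. G is the midpoint of KS ⇒ G = (0, 1/2)
3. T lies on line KG with KT:TG = 4:(-3) ⇒ T = (0, 2)
4. X is the centroid of triangle JKG ⇒ X = (1/3, 1/6)
2·[GXK] = -1/6, 2·[TXE] = -13/24
[GXK]:[TXE] = -1/6:-13/24 = 4/13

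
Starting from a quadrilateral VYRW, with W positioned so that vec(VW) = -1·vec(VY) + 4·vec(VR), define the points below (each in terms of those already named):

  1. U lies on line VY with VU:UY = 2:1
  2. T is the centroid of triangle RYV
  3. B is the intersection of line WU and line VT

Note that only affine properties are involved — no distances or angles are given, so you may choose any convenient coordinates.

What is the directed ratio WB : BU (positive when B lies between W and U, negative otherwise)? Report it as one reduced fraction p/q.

WB:BU = 15/2

Assign V = (0, 0), Y = (1, 0), R = (0, 1), W = (-1, 4) — the answer is frame-independent, so this choice is without loss of generality.
1. U lies on line VY with VU:UY = 2:1 ⇒ U = (2/3, 0)
2. T is the centroid of triangle RYV ⇒ T = (1/3, 1/3)
3. B is the intersection of line WU and line VT ⇒ B = (8/17, 8/17)
B = W + t·(U−W) with t = 15/17, so WB:BU = t:(1−t) = 15/17:2/17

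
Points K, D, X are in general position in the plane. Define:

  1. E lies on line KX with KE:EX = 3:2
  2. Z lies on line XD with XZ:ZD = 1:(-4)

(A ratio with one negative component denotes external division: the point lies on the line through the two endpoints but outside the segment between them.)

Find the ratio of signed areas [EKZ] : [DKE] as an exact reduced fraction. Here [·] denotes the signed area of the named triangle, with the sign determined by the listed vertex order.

Choose coordinates K = (0, 0), D = (1, 0), X = (0, 1).
1. E lies on line KX with KE:EX = 3:2 ⇒ E = (0, 3/5)
2. Z lies on line XD with XZ:ZD = 1:(-4) ⇒ Z = (-1/3, 4/3)
2·[EKZ] = -1/5, 2·[DKE] = -3/5
[EKZ]:[DKE] = -1/5:-3/5 = 1/3

[EKZ]:[DKE] = 1/3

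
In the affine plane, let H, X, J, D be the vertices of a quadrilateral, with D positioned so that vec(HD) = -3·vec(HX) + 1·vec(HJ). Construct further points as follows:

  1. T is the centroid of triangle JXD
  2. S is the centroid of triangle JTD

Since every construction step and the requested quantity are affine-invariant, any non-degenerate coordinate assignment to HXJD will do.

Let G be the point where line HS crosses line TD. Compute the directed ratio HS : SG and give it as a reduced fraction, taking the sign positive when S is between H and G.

HS:SG = -5

Assign H = (0, 0), X = (1, 0), J = (0, 1), D = (-3, 1) — the answer is frame-independent, so this choice is without loss of generality.
1. T is the centroid of triangle JXD ⇒ T = (-2/3, 2/3)
2. S is the centroid of triangle JTD ⇒ S = (-11/9, 8/9)
line HS meets TD at G = (-44/45, 32/45)
S = H + t·(G−H) with t = 5/4, so HS:SG = 5/4:-1/4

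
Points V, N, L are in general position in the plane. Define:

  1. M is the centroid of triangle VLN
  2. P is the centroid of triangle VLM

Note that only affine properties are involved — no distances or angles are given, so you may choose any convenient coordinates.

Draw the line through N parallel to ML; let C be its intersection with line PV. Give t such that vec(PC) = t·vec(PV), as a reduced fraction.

t = -2

Work in coordinates with V = (0, 0), N = (1, 0), L = (0, 1).
1. M is the centroid of triangle VLN ⇒ M = (1/3, 1/3)
2. P is the centroid of triangle VLM ⇒ P = (1/9, 4/9)
through N parallel to ML: direction (-1/3, 2/3); meets PV at C = (1/3, 4/3)
C = P + t·(V−P) with t = -2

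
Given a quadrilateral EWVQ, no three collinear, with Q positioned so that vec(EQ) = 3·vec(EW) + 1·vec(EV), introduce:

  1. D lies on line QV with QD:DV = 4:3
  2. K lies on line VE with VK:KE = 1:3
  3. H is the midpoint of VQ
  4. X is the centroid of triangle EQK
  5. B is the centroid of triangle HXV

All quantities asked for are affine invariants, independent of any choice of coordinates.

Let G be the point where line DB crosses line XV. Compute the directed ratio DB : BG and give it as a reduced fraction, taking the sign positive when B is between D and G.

DB:BG = 11/7

Assign E = (0, 0), W = (1, 0), V = (0, 1), Q = (3, 1) — the answer is frame-independent, so this choice is without loss of generality.
1. D lies on line QV with QD:DV = 4:3 ⇒ D = (9/7, 1)
2. K lies on line VE with VK:KE = 1:3 ⇒ K = (0, 3/4)
3. H is the midpoint of VQ ⇒ H = (3/2, 1)
4. X is the centroid of triangle EQK ⇒ X = (1, 7/12)
5. B is the centroid of triangle HXV ⇒ B = (5/6, 31/36)
line DB meets XV at G = (6/11, 17/22)
B = D + t·(G−D) with t = 11/18, so DB:BG = 11/18:7/18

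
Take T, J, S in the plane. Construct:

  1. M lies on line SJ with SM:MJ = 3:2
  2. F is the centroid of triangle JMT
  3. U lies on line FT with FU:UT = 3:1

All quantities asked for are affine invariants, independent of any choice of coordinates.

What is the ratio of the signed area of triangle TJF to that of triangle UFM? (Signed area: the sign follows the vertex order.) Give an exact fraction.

Set T = (0, 0), J = (1, 0), S = (0, 1); any affine frame gives the same invariant.
1. M lies on line SJ with SM:MJ = 3:2 ⇒ M = (3/5, 2/5)
2. F is the centroid of triangle JMT ⇒ F = (8/15, 2/15)
3. U lies on line FT with FU:UT = 3:1 ⇒ U = (2/15, 1/30)
2·[TJF] = 2/15, 2·[UFM] = 1/10
[TJF]:[UFM] = 2/15:1/10 = 4/3

[TJF]:[UFM] = 4/3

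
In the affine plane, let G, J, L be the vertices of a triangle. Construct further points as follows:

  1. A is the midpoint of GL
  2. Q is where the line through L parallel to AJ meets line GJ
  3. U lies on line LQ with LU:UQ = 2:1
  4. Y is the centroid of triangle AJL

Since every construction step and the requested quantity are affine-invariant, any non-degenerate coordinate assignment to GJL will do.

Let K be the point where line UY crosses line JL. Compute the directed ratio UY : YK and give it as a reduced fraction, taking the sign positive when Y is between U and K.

UY:YK = -5

Choose coordinates G = (0, 0), J = (1, 0), L = (0, 1).
1. A is the midpoint of GL ⇒ A = (0, 1/2)
2. Q is where the line through L parallel to AJ meets line GJ ⇒ Q = (2, 0)
3. U lies on line LQ with LU:UQ = 2:1 ⇒ U = (4/3, 1/3)
4. Y is the centroid of triangle AJL ⇒ Y = (1/3, 1/2)
line UY meets JL at K = (8/15, 7/15)
Y = U + t·(K−U) with t = 5/4, so UY:YK = 5/4:-1/4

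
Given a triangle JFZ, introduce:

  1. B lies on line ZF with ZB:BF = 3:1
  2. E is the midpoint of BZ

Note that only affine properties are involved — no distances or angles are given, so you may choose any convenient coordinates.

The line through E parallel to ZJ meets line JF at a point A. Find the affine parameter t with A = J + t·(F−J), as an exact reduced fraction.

t = 3/8

Assign J = (0, 0), F = (1, 0), Z = (0, 1) — the answer is frame-independent, so this choice is without loss of generality.
1. B lies on line ZF with ZB:BF = 3:1 ⇒ B = (3/4, 1/4)
2. E is the midpoint of BZ ⇒ E = (3/8, 5/8)
through E parallel to ZJ: direction (0, -1); meets JF at A = (3/8, 0)
A = J + t·(F−J) with t = 3/8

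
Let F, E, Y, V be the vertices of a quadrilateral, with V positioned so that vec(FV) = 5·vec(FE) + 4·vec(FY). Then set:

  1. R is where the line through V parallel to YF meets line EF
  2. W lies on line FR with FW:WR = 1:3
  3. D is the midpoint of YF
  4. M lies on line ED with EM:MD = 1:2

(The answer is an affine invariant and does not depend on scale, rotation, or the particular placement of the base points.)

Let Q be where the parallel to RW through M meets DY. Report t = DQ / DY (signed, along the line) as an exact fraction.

Assign F = (0, 0), E = (1, 0), Y = (0, 1), V = (5, 4) — the answer is frame-independent, so this choice is without loss of generality.
1. R is where the line through V parallel to YF meets line EF ⇒ R = (5, 0)
2. W lies on line FR with FW:WR = 1:3 ⇒ W = (5/4, 0)
3. D is the midpoint of YF ⇒ D = (0, 1/2)
4. M lies on line ED with EM:MD = 1:2 ⇒ M = (2/3, 1/6)
through M parallel to RW: direction (-15/4, 0); meets DY at Q = (0, 1/6)
Q = D + t·(Y−D) with t = -2/3

t = -2/3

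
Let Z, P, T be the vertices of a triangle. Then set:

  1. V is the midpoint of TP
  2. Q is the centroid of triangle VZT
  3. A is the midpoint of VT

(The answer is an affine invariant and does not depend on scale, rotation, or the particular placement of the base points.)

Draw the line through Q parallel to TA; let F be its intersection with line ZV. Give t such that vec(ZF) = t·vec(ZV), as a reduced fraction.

t = 2/3

Work in coordinates with Z = (0, 0), P = (1, 0), T = (0, 1).
1. V is the midpoint of TP ⇒ V = (1/2, 1/2)
2. Q is the centroid of triangle VZT ⇒ Q = (1/6, 1/2)
3. A is the midpoint of VT ⇒ A = (1/4, 3/4)
through Q parallel to TA: direction (1/4, -1/4); meets ZV at F = (1/3, 1/3)
F = Z + t·(V−Z) with t = 2/3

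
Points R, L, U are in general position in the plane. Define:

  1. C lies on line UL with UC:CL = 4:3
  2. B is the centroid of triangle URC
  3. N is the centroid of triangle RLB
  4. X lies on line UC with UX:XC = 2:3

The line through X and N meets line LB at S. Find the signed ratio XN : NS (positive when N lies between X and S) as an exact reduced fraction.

Choose coordinates R = (0, 0), L = (1, 0), U = (0, 1).
1. C lies on line UL with UC:CL = 4:3 ⇒ C = (4/7, 3/7)
2. B is the centroid of triangle URC ⇒ B = (4/21, 10/21)
3. N is the centroid of triangle RLB ⇒ N = (25/63, 10/63)
4. X lies on line UC with UX:XC = 2:3 ⇒ X = (8/35, 27/35)
line XN meets LB at S = (305/917, 360/917)
N = X + t·(S−X) with t = 131/81, so XN:NS = 131/81:-50/81

XN:NS = -131/50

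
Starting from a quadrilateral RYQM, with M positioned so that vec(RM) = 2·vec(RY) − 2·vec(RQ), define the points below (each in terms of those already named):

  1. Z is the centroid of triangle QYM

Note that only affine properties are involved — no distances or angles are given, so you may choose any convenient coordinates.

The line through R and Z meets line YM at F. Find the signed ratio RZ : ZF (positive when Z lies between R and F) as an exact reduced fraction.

RZ:ZF = 5

Assign R = (0, 0), Y = (1, 0), Q = (0, 1), M = (2, -2) — the answer is frame-independent, so this choice is without loss of generality.
1. Z is the centroid of triangle QYM ⇒ Z = (1, -1/3)
line RZ meets YM at F = (6/5, -2/5)
Z = R + t·(F−R) with t = 5/6, so RZ:ZF = 5/6:1/6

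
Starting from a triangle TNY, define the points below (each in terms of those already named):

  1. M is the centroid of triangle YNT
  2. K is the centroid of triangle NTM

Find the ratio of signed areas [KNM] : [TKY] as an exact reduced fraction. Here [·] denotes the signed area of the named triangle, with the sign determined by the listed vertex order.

[KNM]:[TKY] = 1/4

Work in coordinates with T = (0, 0), N = (1, 0), Y = (0, 1).
1. M is the centroid of triangle YNT ⇒ M = (1/3, 1/3)
2. K is the centroid of triangle NTM ⇒ K = (4/9, 1/9)
2·[KNM] = 1/9, 2·[TKY] = 4/9
[KNM]:[TKY] = 1/9:4/9 = 1/4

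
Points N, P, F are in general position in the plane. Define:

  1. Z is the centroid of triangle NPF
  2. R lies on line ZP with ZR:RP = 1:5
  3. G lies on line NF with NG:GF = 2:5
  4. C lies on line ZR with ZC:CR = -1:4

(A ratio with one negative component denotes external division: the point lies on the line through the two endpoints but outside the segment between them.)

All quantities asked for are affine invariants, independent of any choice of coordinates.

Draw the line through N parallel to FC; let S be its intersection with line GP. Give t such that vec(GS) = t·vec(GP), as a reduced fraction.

t = -32/213

Choose coordinates N = (0, 0), P = (1, 0), F = (0, 1).
1. Z is the centroid of triangle NPF ⇒ Z = (1/3, 1/3)
2. R lies on line ZP with ZR:RP = 1:5 ⇒ R = (4/9, 5/18)
3. G lies on line NF with NG:GF = 2:5 ⇒ G = (0, 2/7)
4. C lies on line ZR with ZC:CR = -1:4 ⇒ C = (8/27, 19/54)
through N parallel to FC: direction (8/27, -35/54); meets GP at S = (-32/213, 70/213)
S = G + t·(P−G) with t = -32/213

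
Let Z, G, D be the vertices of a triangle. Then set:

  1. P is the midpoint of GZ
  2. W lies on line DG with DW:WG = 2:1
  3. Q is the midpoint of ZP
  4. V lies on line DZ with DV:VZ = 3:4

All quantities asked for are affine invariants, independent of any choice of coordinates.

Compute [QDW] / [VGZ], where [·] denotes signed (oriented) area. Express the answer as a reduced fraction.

[QDW]:[VGZ] = 7/8

Work in coordinates with Z = (0, 0), G = (1, 0), D = (0, 1).
1. P is the midpoint of GZ ⇒ P = (1/2, 0)
2. W lies on line DG with DW:WG = 2:1 ⇒ W = (2/3, 1/3)
3. Q is the midpoint of ZP ⇒ Q = (1/4, 0)
4. V lies on line DZ with DV:VZ = 3:4 ⇒ V = (0, 4/7)
2·[QDW] = -1/2, 2·[VGZ] = -4/7
[QDW]:[VGZ] = -1/2:-4/7 = 7/8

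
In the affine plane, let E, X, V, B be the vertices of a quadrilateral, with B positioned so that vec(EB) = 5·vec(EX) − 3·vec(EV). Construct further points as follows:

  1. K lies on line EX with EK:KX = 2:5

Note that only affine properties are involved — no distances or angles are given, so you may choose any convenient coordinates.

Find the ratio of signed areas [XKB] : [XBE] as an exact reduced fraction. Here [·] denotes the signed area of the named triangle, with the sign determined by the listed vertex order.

Assign E = (0, 0), X = (1, 0), V = (0, 1), B = (5, -3) — the answer is frame-independent, so this choice is without loss of generality.
1. K lies on line EX with EK:KX = 2:5 ⇒ K = (2/7, 0)
2·[XKB] = 15/7, 2·[XBE] = -3
[XKB]:[XBE] = 15/7:-3 = -5/7

[XKB]:[XBE] = -5/7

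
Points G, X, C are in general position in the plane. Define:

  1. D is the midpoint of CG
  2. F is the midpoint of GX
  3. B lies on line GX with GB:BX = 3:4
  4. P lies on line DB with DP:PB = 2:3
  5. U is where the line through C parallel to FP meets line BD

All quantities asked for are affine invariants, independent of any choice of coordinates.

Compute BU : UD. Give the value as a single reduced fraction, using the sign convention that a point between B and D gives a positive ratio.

BU:UD = -28/23

Choose coordinates G = (0, 0), X = (1, 0), C = (0, 1).
1. D is the midpoint of CG ⇒ D = (0, 1/2)
2. F is the midpoint of GX ⇒ F = (1/2, 0)
3. B lies on line GX with GB:BX = 3:4 ⇒ B = (3/7, 0)
4. P lies on line DB with DP:PB = 2:3 ⇒ P = (6/35, 3/10)
5. U is where the line through C parallel to FP meets line BD ⇒ U = (-69/35, 14/5)
U = B + t·(D−B) with t = 28/5, so BU:UD = t:(1−t) = 28/5:-23/5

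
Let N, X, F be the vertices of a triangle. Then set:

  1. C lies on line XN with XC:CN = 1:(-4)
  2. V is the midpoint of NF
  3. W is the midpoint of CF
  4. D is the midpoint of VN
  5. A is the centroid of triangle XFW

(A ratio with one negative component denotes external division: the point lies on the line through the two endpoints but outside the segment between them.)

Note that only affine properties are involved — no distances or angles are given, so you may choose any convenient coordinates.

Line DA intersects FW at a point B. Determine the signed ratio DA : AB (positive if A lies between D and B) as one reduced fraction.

Set N = (0, 0), X = (1, 0), F = (0, 1); any affine frame gives the same invariant.
1. C lies on line XN with XC:CN = 1:(-4) ⇒ C = (4/3, 0)
2. V is the midpoint of NF ⇒ V = (0, 1/2)
3. W is the midpoint of CF ⇒ W = (2/3, 1/2)
4. D is the midpoint of VN ⇒ D = (0, 1/4)
5. A is the centroid of triangle XFW ⇒ A = (5/9, 1/2)
line DA meets FW at B = (5/8, 17/32)
A = D + t·(B−D) with t = 8/9, so DA:AB = 8/9:1/9

DA:AB = 8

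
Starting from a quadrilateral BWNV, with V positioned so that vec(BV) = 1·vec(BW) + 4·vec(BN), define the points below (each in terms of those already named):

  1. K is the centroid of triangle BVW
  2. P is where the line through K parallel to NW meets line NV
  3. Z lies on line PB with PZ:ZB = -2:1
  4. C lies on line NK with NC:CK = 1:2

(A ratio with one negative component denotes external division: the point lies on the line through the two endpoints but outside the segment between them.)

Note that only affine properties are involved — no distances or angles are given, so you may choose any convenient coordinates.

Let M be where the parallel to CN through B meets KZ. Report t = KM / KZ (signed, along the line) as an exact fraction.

Set B = (0, 0), W = (1, 0), N = (0, 1), V = (1, 4); any affine frame gives the same invariant.
1. K is the centroid of triangle BVW ⇒ K = (2/3, 4/3)
2. P is where the line through K parallel to NW meets line NV ⇒ P = (1/4, 7/4)
3. Z lies on line PB with PZ:ZB = -2:1 ⇒ Z = (-1/4, -7/4)
4. C lies on line NK with NC:CK = 1:2 ⇒ C = (2/9, 10/9)
through B parallel to CN: direction (-2/9, -1/9); meets KZ at M = (20/63, 10/63)
M = K + t·(Z−K) with t = 8/21

t = 8/21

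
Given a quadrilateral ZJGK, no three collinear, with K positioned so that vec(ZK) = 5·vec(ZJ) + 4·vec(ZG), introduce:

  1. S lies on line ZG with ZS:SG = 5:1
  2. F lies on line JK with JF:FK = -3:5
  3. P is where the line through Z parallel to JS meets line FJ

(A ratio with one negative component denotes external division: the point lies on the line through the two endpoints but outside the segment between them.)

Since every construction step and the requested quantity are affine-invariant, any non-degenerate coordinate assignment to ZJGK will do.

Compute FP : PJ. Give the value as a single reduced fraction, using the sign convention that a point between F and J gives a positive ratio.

Set Z = (0, 0), J = (1, 0), G = (0, 1), K = (5, 4); any affine frame gives the same invariant.
1. S lies on line ZG with ZS:SG = 5:1 ⇒ S = (0, 5/6)
2. F lies on line JK with JF:FK = -3:5 ⇒ F = (-5, -6)
3. P is where the line through Z parallel to JS meets line FJ ⇒ P = (6/11, -5/11)
P = F + t·(J−F) with t = 61/66, so FP:PJ = t:(1−t) = 61/66:5/66

FP:PJ = 61/5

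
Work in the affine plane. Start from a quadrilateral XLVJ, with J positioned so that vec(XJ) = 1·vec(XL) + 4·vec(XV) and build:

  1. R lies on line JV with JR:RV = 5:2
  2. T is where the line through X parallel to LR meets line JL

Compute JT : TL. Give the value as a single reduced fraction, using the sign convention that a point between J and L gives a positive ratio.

JT:TL = -33/13

Set X = (0, 0), L = (1, 0), V = (0, 1), J = (1, 4); any affine frame gives the same invariant.
1. R lies on line JV with JR:RV = 5:2 ⇒ R = (2/7, 13/7)
2. T is where the line through X parallel to LR meets line JL ⇒ T = (1, -13/5)
T = J + t·(L−J) with t = 33/20, so JT:TL = t:(1−t) = 33/20:-13/20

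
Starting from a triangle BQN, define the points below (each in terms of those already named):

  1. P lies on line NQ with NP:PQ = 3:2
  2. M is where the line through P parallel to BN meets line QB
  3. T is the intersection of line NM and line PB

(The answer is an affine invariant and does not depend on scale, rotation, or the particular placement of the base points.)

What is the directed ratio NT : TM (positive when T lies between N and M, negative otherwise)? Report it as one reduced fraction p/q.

Work in coordinates with B = (0, 0), Q = (1, 0), N = (0, 1).
1. P lies on line NQ with NP:PQ = 3:2 ⇒ P = (3/5, 2/5)
2. M is where the line through P parallel to BN meets line QB ⇒ M = (3/5, 0)
3. T is the intersection of line NM and line PB ⇒ T = (3/7, 2/7)
T = N + t·(M−N) with t = 5/7, so NT:TM = t:(1−t) = 5/7:2/7

NT:TM = 5/2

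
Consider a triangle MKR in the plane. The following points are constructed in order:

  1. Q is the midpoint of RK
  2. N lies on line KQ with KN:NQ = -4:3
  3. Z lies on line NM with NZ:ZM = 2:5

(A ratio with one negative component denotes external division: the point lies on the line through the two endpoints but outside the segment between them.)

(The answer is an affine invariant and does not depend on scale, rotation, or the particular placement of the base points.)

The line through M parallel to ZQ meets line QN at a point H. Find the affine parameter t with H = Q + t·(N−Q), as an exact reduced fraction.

Work in coordinates with M = (0, 0), K = (1, 0), R = (0, 1).
1. Q is the midpoint of RK ⇒ Q = (1/2, 1/2)
2. N lies on line KQ with KN:NQ = -4:3 ⇒ N = (-1, 2)
3. Z lies on line NM with NZ:ZM = 2:5 ⇒ Z = (-5/7, 10/7)
through M parallel to ZQ: direction (17/14, -13/14); meets QN at H = (17/4, -13/4)
H = Q + t·(N−Q) with t = -5/2

t = -5/2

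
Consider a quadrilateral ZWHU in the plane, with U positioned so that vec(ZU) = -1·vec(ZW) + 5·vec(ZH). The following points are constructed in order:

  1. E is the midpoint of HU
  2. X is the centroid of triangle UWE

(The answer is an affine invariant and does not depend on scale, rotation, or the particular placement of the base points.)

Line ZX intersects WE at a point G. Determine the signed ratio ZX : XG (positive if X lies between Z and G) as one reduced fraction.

Assign Z = (0, 0), W = (1, 0), H = (0, 1), U = (-1, 5) — the answer is frame-independent, so this choice is without loss of generality.
1. E is the midpoint of HU ⇒ E = (-1/2, 3)
2. X is the centroid of triangle UWE ⇒ X = (-1/6, 8/3)
line ZX meets WE at G = (-1/7, 16/7)
X = Z + t·(G−Z) with t = 7/6, so ZX:XG = 7/6:-1/6

ZX:XG = -7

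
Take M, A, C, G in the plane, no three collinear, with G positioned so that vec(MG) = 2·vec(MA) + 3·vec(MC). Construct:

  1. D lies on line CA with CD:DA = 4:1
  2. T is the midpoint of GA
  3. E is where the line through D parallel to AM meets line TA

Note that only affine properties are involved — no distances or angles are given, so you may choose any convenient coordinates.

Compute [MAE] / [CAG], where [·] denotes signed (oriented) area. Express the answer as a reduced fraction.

[MAE]:[CAG] = 1/20

Choose coordinates M = (0, 0), A = (1, 0), C = (0, 1), G = (2, 3).
1. D lies on line CA with CD:DA = 4:1 ⇒ D = (4/5, 1/5)
2. T is the midpoint of GA ⇒ T = (3/2, 3/2)
3. E is where the line through D parallel to AM meets line TA ⇒ E = (16/15, 1/5)
2·[MAE] = 1/5, 2·[CAG] = 4
[MAE]:[CAG] = 1/5:4 = 1/20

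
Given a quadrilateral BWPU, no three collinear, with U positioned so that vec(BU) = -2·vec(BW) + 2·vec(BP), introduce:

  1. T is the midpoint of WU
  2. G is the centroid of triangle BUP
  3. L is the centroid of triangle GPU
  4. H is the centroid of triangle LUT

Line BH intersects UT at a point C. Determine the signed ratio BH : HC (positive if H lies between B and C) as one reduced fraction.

Choose coordinates B = (0, 0), W = (1, 0), P = (0, 1), U = (-2, 2).
1. T is the midpoint of WU ⇒ T = (-1/2, 1)
2. G is the centroid of triangle BUP ⇒ G = (-2/3, 1)
3. L is the centroid of triangle GPU ⇒ L = (-8/9, 4/3)
4. H is the centroid of triangle LUT ⇒ H = (-61/54, 13/9)
line BH meets UT at C = (-61/56, 39/28)
H = B + t·(C−B) with t = 28/27, so BH:HC = 28/27:-1/27

BH:HC = -28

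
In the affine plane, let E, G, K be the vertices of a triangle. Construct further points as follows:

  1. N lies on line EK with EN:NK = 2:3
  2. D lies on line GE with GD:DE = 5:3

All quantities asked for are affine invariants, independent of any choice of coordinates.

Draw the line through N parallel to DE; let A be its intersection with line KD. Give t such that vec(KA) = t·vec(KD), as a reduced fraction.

Assign E = (0, 0), G = (1, 0), K = (0, 1) — the answer is frame-independent, so this choice is without loss of generality.
1. N lies on line EK with EN:NK = 2:3 ⇒ N = (0, 2/5)
2. D lies on line GE with GD:DE = 5:3 ⇒ D = (3/8, 0)
through N parallel to DE: direction (-3/8, 0); meets KD at A = (9/40, 2/5)
A = K + t·(D−K) with t = 3/5

t = 3/5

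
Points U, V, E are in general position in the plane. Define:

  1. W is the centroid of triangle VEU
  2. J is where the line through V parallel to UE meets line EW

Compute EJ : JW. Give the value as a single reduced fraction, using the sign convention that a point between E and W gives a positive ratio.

EJ:JW = -3/2

Assign U = (0, 0), V = (1, 0), E = (0, 1) — the answer is frame-independent, so this choice is without loss of generality.
1. W is the centroid of triangle VEU ⇒ W = (1/3, 1/3)
2. J is where the line through V parallel to UE meets line EW ⇒ J = (1, -1)
J = E + t·(W−E) with t = 3, so EJ:JW = t:(1−t) = 3:-2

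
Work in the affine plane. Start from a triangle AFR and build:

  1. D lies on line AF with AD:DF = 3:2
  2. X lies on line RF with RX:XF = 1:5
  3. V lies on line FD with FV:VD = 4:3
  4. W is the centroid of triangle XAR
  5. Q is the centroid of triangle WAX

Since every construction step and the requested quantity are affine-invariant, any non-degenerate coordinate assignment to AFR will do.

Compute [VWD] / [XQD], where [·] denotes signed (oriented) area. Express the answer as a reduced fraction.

[VWD]:[XQD] = 99/217

Work in coordinates with A = (0, 0), F = (1, 0), R = (0, 1).
1. D lies on line AF with AD:DF = 3:2 ⇒ D = (3/5, 0)
2. X lies on line RF with RX:XF = 1:5 ⇒ X = (1/6, 5/6)
3. V lies on line FD with FV:VD = 4:3 ⇒ V = (27/35, 0)
4. W is the centroid of triangle XAR ⇒ W = (1/18, 11/18)
5. Q is the centroid of triangle WAX ⇒ Q = (2/27, 13/27)
2·[VWD] = 11/105, 2·[XQD] = 31/135
[VWD]:[XQD] = 11/105:31/135 = 99/217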